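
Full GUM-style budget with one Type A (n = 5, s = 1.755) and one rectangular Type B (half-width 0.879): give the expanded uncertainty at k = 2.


u_A = s / sqrt(n) = 1.755 / sqrt(5) = 0.78485986
u_B = half_width / sqrt(3) = 0.879 / sqrt(3) = 0.50749089
uc = sqrt(u_A^2 + u_B^2) = sqrt(0.78485986^2 + 0.50749089^2) = 0.93464004
U = k * uc = 2 * 0.93464004
U = 1.8693

1.8693


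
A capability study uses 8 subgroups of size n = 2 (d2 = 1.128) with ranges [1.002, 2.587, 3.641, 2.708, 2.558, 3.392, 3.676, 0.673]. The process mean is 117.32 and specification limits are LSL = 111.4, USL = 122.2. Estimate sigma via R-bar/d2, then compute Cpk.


R_bar = (1.002 + 2.587 + 3.641 + 2.708 + 2.558 + 3.392 + 3.676 + 0.673) / 8 = 2.529625
sigma = R_bar / d2 = 2.529625 / 1.128 = 2.2425754
Cp = (USL - LSL)/(6*sigma) = (122.2 - 111.4)/(6*2.2425754) = 0.8026
Cpu = (122.2 - 117.32)/(3*2.2425754) = 0.7254
Cpl = (117.32 - 111.4)/(3*2.2425754) = 0.8799
Cpk = min(Cpu, Cpl) = 0.7254

0.7254


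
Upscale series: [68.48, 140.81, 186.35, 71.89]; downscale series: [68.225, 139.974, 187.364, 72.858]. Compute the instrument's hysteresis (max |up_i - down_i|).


|68.48 - 68.225| = 0.2550
|140.81 - 139.974| = 0.8360
|186.35 - 187.364| = 1.0140
|71.89 - 72.858| = 0.9680
hysteresis = max(diffs) = 1.0140

1.0140


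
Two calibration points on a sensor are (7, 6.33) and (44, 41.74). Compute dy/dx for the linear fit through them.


slope = (y2 - y1) / (x2 - x1)
= (41.74 - 6.33) / (44 - 7)
= 35.4100 / 37
= 0.9570

0.9570


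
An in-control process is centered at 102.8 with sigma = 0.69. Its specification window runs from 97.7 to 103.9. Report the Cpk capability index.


Cpu = (USL - mean) / (3*sigma) = (103.9 - 102.8) / (3*0.69) = 0.5314
Cpl = (mean - LSL) / (3*sigma) = (102.8 - 97.7) / (3*0.69) = 2.4638
Cpk = min(Cpu, Cpl) = 0.5314

0.5314


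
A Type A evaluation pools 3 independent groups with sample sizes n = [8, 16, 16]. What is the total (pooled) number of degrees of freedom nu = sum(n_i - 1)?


nu = sum_i (n_i - 1)
nu = ((8 - 1) + (16 - 1) + (16 - 1))
nu = 7 + 15 + 15
nu = 37

37


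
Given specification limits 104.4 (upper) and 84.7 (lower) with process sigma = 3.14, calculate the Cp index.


Cp = (USL - LSL) / (6 * sigma)
= (104.4 - 84.7) / (6 * 3.14)
= 19.7000 / 18.8400
= 1.0456

1.0456


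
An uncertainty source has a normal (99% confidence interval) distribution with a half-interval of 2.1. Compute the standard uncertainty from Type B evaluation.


u_B = half_width / 2.576
u_B = 2.1 / 2.576
u_B = 0.8152

0.8152


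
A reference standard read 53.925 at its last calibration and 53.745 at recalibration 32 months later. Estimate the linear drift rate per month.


rate = (v2 - v1) / months
= (53.745 - 53.925) / 32
= -0.1800 / 32
= -0.0056

-0.0056


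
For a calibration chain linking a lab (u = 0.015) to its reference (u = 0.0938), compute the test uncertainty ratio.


TUR = u_lab / u_ref
= 0.015 / 0.0938
= 0.1599

0.1599


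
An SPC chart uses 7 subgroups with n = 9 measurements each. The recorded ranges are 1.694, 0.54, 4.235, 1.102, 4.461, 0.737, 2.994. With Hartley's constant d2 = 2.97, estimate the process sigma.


R_bar = (1.694 + 0.54 + 4.235 + 1.102 + 4.461 + 0.737 + 2.994) / 7
R_bar = 15.763 / 7 = 2.2518571
sigma_hat = R_bar / d2 = 2.2518571 / 2.97 = 0.7582

0.7582


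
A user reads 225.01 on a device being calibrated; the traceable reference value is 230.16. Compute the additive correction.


Correction = standard - reading
= 230.16 - 225.01
= 5.1500

5.1500


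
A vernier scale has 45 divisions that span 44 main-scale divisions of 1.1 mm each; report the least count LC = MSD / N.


LC = MSD / n_div
= 1.1 / 45
= 0.0244

0.0244


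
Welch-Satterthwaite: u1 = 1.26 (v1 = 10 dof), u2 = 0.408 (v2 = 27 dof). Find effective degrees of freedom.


uc = sqrt(u1^2 + u2^2) = sqrt(1.26^2 + 0.408^2) = 1.3244108
v_eff = uc^4 / (u1^4/v1 + u2^4/v2)
= 1.3244108^4 / (1.26^4/10 + 0.408^4/27)
= 3.0767404 / 0.25307368
v_eff = 12.1575

12.1575


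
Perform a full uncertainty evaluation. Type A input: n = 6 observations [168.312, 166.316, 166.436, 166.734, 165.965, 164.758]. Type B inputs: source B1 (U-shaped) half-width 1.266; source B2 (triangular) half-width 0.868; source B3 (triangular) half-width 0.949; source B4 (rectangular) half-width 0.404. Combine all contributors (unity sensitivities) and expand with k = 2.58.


mean = (168.312 + 166.316 + 166.436 + 166.734 + 165.965 + 164.758) / 6 = 166.4201667
s = sqrt(sum((x - mean)^2)/(n-1)) = 1.1540018
u_A = s / sqrt(n) = 1.1540018 / sqrt(6) = 0.47111926
u_B1 = 1.266 / sqrt(2) = 0.89519718
u_B2 = 0.868 / sqrt(6) = 0.35435952
u_B3 = 0.949 / sqrt(6) = 0.38742763
u_B4 = 0.404 / sqrt(3) = 0.23324951
uc = sqrt(0.47111926^2 + 0.89519718^2 + 0.35435952^2 + 0.38742763^2 + 0.23324951^2) = 1.1633604
U = k * uc = 2.58 * 1.1633604
U = 3.0015

3.0015


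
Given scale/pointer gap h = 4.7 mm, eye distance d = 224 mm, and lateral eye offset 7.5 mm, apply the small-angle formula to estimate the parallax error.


error = h * offset / d
= 4.7 * 7.5 / 224
= 0.1574

0.1574


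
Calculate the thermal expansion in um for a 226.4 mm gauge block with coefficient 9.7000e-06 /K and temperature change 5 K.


dL = L * alpha * dT
= 226.4 * 9.7000e-06 * 5
= 0.0109804 mm
dL_um = 0.0109804 * 1000 = 10.9804 um

10.9804


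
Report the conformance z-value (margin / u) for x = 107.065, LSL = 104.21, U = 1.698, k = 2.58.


u = U / k = 1.698 / 2.58 = 0.65813953
margin = |LSL - x| = |104.21 - 107.065| = 2.855
z = margin / u = 2.855 / 0.65813953
z = 4.3380

4.3380


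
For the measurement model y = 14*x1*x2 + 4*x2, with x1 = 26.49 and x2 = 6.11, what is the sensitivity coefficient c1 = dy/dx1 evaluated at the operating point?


y = 14*x1*x2 + 4*x2
dy/dx1 = 14*x2
Evaluate at x2 = 6.11: c1 = 14 * 6.11
c1 = 85.5400

85.5400


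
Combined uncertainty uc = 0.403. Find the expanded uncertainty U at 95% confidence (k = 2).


U = k * uc
U = 2 * 0.403
U = 0.8060

0.8060


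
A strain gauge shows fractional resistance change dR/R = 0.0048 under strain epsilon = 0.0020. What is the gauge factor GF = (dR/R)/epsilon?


GF = (dR/R) / epsilon
= 0.0048 / 0.0020
= 2.4000

2.4000


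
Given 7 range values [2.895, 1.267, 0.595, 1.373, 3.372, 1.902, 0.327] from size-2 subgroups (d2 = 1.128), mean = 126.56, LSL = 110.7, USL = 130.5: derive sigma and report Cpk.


R_bar = (2.895 + 1.267 + 0.595 + 1.373 + 3.372 + 1.902 + 0.327) / 7 = 1.6758571
sigma = R_bar / d2 = 1.6758571 / 1.128 = 1.4856889
Cp = (USL - LSL)/(6*sigma) = (130.5 - 110.7)/(6*1.4856889) = 2.2212
Cpu = (130.5 - 126.56)/(3*1.4856889) = 0.8840
Cpl = (126.56 - 110.7)/(3*1.4856889) = 3.5584
Cpk = min(Cpu, Cpl) = 0.8840

0.8840


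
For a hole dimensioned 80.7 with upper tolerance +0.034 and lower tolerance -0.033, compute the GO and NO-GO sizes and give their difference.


GO = nominal - lower_tol (smallest hole = maximum material condition)
GO = 80.7 - 0.033 = 80.667
NO-GO = nominal + upper_tol (largest hole = least material condition)
NO-GO = 80.7 + 0.034 = 80.734
spread = NO-GO - GO = 80.734 - 80.667 = 0.0670

0.0670


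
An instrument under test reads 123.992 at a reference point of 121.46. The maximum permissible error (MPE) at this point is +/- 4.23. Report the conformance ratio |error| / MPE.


e = indication - reference = 123.992 - 121.46 = 2.5320
|e| = 2.5320
ratio = |e| / MPE = 2.5320 / 4.23
ratio = 0.5986

0.5986


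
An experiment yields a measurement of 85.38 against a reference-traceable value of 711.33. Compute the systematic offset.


Systematic error = measured - true
= 85.38 - 711.33
= -625.9500

-625.9500


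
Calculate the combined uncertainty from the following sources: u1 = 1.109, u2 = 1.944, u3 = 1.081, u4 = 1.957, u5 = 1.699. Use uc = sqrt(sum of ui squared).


uc = sqrt(1.109^2 + 1.944^2 + 1.081^2 + 1.957^2 + 1.699^2)
uc = sqrt(12.894028)
uc = 3.5908

3.5908


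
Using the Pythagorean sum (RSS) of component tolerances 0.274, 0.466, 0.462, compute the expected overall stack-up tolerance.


RSS = sqrt(0.274^2 + 0.466^2 + 0.462^2)
= sqrt(0.505676)
= 0.7111

0.7111


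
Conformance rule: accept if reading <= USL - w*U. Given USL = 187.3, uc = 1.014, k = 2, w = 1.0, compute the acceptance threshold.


U = k * uc = 2 * 1.014 = 2.028
guard band g = w * U = 1.0 * 2.028 = 2.028
AL = USL - g = 187.3 - 2.028
AL = 185.2720

185.2720


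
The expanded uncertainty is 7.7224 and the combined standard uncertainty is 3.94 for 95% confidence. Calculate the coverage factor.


k = U / uc
k = 7.7224 / 3.94
k = 1.96

1.96


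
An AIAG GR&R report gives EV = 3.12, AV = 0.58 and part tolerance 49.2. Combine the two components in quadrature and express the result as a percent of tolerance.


GRR = sqrt(EV^2 + AV^2) = sqrt(3.12^2 + 0.58^2) = 3.1734524
%GRR = GRR / tol * 100 = 3.1734524 / 49.2 * 100
%GRR = 6.4501

6.4501


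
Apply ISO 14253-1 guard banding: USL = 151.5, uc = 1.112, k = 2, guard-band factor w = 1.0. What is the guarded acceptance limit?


U = k * uc = 2 * 1.112 = 2.224
guard band g = w * U = 1.0 * 2.224 = 2.224
AL = USL - g = 151.5 - 2.224
AL = 149.2760

149.2760


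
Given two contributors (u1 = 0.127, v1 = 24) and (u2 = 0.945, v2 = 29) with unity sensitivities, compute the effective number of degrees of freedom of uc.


uc = sqrt(u1^2 + u2^2) = sqrt(0.127^2 + 0.945^2) = 0.95349567
v_eff = uc^4 / (u1^4/v1 + u2^4/v2)
= 0.95349567^4 / (0.127^4/24 + 0.945^4/29)
= 0.82656098 / 0.02751062
v_eff = 30.0452

30.0452


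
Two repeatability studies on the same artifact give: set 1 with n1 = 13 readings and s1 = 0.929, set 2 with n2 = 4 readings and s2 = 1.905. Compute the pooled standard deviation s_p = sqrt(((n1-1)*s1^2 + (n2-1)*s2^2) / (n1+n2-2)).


s_p = sqrt(((n1-1)*s1^2 + (n2-1)*s2^2) / (n1+n2-2))
numerator = (13-1)*0.929^2 + (4-1)*1.905^2 = 10.356492 + 10.887075 = 21.243567
denominator = 13 + 4 - 2 = 15
s_p^2 = 21.243567 / 15 = 1.4162378
s_p = sqrt(1.4162378) = 1.1901

1.1901


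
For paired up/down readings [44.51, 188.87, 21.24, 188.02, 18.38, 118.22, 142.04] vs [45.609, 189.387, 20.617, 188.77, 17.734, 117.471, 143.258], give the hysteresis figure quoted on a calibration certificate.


|44.51 - 45.609| = 1.0990
|188.87 - 189.387| = 0.5170
|21.24 - 20.617| = 0.6230
|188.02 - 188.77| = 0.7500
|18.38 - 17.734| = 0.6460
|118.22 - 117.471| = 0.7490
|142.04 - 143.258| = 1.2180
hysteresis = max(diffs) = 1.2180

1.2180


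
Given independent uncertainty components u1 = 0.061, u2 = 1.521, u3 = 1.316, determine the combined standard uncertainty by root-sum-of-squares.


uc = sqrt(0.061^2 + 1.521^2 + 1.316^2)
uc = sqrt(4.049018)
uc = 2.0122

2.0122


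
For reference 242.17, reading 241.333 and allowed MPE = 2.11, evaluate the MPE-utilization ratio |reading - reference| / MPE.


e = indication - reference = 241.333 - 242.17 = -0.8370
|e| = 0.8370
ratio = |e| / MPE = 0.8370 / 2.11
ratio = 0.3967

0.3967


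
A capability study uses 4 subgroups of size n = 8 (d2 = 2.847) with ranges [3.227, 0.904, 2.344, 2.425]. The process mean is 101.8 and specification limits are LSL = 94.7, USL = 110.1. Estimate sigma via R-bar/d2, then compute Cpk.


R_bar = (3.227 + 0.904 + 2.344 + 2.425) / 4 = 2.225
sigma = R_bar / d2 = 2.225 / 2.847 = 0.78152441
Cp = (USL - LSL)/(6*sigma) = (110.1 - 94.7)/(6*0.78152441) = 3.2842
Cpu = (110.1 - 101.8)/(3*0.78152441) = 3.5401
Cpl = (101.8 - 94.7)/(3*0.78152441) = 3.0283
Cpk = min(Cpu, Cpl) = 3.0283

3.0283


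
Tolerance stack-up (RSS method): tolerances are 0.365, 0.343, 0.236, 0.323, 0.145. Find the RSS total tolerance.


RSS = sqrt(0.365^2 + 0.343^2 + 0.236^2 + 0.323^2 + 0.145^2)
= sqrt(0.431924)
= 0.6572

0.6572


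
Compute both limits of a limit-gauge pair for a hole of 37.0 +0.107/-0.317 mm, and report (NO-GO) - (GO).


GO = nominal - lower_tol (smallest hole = maximum material condition)
GO = 37.0 - 0.317 = 36.683
NO-GO = nominal + upper_tol (largest hole = least material condition)
NO-GO = 37.0 + 0.107 = 37.107
spread = NO-GO - GO = 37.107 - 36.683 = 0.4240

0.4240


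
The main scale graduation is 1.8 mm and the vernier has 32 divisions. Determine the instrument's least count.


LC = MSD / n_div
= 1.8 / 32
= 0.0563

0.0563


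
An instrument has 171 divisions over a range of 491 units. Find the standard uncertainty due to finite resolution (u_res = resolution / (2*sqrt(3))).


resolution = range / divisions
resolution = 491 / 171 = 2.871345
u_res = resolution / (2*sqrt(3))
u_res = 2.871345 / 3.4641016
u_res = 0.8289

0.8289


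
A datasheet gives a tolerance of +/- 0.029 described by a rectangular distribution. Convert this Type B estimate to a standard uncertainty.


u_B = half_width / sqrt(3)
u_B = 0.029 / 1.7320508
u_B = 0.0167

0.0167


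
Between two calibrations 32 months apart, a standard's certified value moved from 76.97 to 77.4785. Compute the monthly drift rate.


rate = (v2 - v1) / months
= (77.4785 - 76.97) / 32
= 0.5085 / 32
= 0.0159

0.0159


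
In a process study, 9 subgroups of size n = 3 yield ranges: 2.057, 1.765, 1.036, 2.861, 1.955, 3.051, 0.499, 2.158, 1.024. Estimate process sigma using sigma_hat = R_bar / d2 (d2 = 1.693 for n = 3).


R_bar = (2.057 + 1.765 + 1.036 + 2.861 + 1.955 + 3.051 + 0.499 + 2.158 + 1.024) / 9
R_bar = 16.406 / 9 = 1.8228889
sigma_hat = R_bar / d2 = 1.8228889 / 1.693 = 1.0767

1.0767


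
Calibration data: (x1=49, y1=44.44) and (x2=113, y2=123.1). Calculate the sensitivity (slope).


slope = (y2 - y1) / (x2 - x1)
= (123.1 - 44.44) / (113 - 49)
= 78.6600 / 64
= 1.2291

1.2291


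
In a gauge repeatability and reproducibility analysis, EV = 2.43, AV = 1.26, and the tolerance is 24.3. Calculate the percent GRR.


GRR = sqrt(EV^2 + AV^2) = sqrt(2.43^2 + 1.26^2) = 2.7372431
%GRR = GRR / tol * 100 = 2.7372431 / 24.3 * 100
%GRR = 11.2644

11.2644


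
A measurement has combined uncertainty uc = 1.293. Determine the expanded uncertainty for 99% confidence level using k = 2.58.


U = k * uc
U = 2.58 * 1.293
U = 3.3359

3.3359


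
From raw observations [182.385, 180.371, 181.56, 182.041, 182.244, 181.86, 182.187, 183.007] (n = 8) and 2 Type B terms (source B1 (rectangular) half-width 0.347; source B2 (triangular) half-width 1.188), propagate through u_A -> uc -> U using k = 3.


mean = (182.385 + 180.371 + 181.56 + 182.041 + 182.244 + 181.86 + 182.187 + 183.007) / 8 = 181.956875
s = sqrt(sum((x - mean)^2)/(n-1)) = 0.76629189
u_A = s / sqrt(n) = 0.76629189 / sqrt(8) = 0.2709251
u_B1 = 0.347 / sqrt(3) = 0.20034054
u_B2 = 1.188 / sqrt(6) = 0.48499897
uc = sqrt(0.2709251^2 + 0.20034054^2 + 0.48499897^2) = 0.59055969
U = k * uc = 3 * 0.59055969
U = 1.7717

1.7717


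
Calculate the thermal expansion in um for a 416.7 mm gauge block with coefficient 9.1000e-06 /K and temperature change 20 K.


dL = L * alpha * dT
= 416.7 * 9.1000e-06 * 20
= 0.0758394 mm
dL_um = 0.0758394 * 1000 = 75.8394 um

75.8394


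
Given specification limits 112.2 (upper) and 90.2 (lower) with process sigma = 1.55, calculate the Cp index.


Cp = (USL - LSL) / (6 * sigma)
= (112.2 - 90.2) / (6 * 1.55)
= 22.0000 / 9.3000
= 2.3656

2.3656


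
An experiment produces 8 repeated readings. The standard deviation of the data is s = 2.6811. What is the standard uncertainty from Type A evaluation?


u_A = s / sqrt(n)
u_A = 2.6811 / sqrt(8)
u_A = 2.6811 / 2.8284271
u_A = 0.9479

0.9479


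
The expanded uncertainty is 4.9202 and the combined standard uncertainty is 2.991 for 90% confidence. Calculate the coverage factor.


k = U / uc
k = 4.9202 / 2.991
k = 1.645

1.645


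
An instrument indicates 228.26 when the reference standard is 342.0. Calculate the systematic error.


Systematic error = measured - true
= 228.26 - 342.0
= -113.7400

-113.7400


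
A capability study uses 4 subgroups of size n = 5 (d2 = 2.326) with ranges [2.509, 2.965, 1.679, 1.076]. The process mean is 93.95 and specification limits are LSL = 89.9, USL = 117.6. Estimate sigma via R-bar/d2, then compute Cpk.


R_bar = (2.509 + 2.965 + 1.679 + 1.076) / 4 = 2.05725
sigma = R_bar / d2 = 2.05725 / 2.326 = 0.8844583
Cp = (USL - LSL)/(6*sigma) = (117.6 - 89.9)/(6*0.8844583) = 5.2198
Cpu = (117.6 - 93.95)/(3*0.8844583) = 8.9132
Cpl = (93.95 - 89.9)/(3*0.8844583) = 1.5264
Cpk = min(Cpu, Cpl) = 1.5264

1.5264


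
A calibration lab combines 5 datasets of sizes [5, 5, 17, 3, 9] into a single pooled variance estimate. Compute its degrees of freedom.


nu = sum_i (n_i - 1)
nu = ((5 - 1) + (5 - 1) + (17 - 1) + (3 - 1) + (9 - 1))
nu = 4 + 4 + 16 + 2 + 8
nu = 34

34


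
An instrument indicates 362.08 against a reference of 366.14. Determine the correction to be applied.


Correction = standard - reading
= 366.14 - 362.08
= 4.0600

4.0600


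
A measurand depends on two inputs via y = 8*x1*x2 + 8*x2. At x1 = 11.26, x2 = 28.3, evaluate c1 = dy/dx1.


y = 8*x1*x2 + 8*x2
dy/dx1 = 8*x2
Evaluate at x2 = 28.3: c1 = 8 * 28.3
c1 = 226.4000

226.4000


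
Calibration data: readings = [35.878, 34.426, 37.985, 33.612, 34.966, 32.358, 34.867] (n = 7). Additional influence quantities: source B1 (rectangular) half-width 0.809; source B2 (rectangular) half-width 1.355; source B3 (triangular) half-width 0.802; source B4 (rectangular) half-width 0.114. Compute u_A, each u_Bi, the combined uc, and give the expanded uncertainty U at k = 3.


mean = (35.878 + 34.426 + 37.985 + 33.612 + 34.966 + 32.358 + 34.867) / 7 = 34.87028571
s = sqrt(sum((x - mean)^2)/(n-1)) = 1.7709864
u_A = s / sqrt(n) = 1.7709864 / sqrt(7) = 0.66936994
u_B1 = 0.809 / sqrt(3) = 0.46707637
u_B2 = 1.355 / sqrt(3) = 0.78230961
u_B3 = 0.802 / sqrt(6) = 0.32741513
u_B4 = 0.114 / sqrt(3) = 0.065817931
uc = sqrt(0.66936994^2 + 0.46707637^2 + 0.78230961^2 + 0.32741513^2 + 0.065817931^2) = 1.1788797
U = k * uc = 3 * 1.1788797
U = 3.5366

3.5366


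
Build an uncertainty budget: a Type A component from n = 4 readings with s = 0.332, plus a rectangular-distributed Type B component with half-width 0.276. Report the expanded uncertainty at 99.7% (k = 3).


u_A = s / sqrt(n) = 0.332 / sqrt(4) = 0.166
u_B = half_width / sqrt(3) = 0.276 / sqrt(3) = 0.15934867
uc = sqrt(u_A^2 + u_B^2) = sqrt(0.166^2 + 0.15934867^2) = 0.23010432
U = k * uc = 3 * 0.23010432
U = 0.6903

0.6903


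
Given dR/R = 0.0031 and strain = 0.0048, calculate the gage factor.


GF = (dR/R) / epsilon
= 0.0031 / 0.0048
= 0.6458

0.6458


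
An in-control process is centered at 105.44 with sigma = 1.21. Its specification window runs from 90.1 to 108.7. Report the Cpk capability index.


Cpu = (USL - mean) / (3*sigma) = (108.7 - 105.44) / (3*1.21) = 0.8981
Cpl = (mean - LSL) / (3*sigma) = (105.44 - 90.1) / (3*1.21) = 4.2259
Cpk = min(Cpu, Cpl) = 0.8981

0.8981


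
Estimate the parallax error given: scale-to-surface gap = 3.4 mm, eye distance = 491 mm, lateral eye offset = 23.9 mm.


error = h * offset / d
= 3.4 * 23.9 / 491
= 0.1655

0.1655


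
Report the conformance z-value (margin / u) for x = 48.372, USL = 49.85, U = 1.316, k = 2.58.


u = U / k = 1.316 / 2.58 = 0.51007752
margin = |USL - x| = |49.85 - 48.372| = 1.478
z = margin / u = 1.478 / 0.51007752
z = 2.8976

2.8976


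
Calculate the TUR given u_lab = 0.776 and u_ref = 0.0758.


TUR = u_lab / u_ref
= 0.776 / 0.0758
= 10.2375

10.2375


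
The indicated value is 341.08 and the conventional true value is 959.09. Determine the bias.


Systematic error = measured - true
= 341.08 - 959.09
= -618.0100

-618.0100


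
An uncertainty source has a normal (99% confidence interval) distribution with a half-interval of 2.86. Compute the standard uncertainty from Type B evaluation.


u_B = half_width / 2.576
u_B = 2.86 / 2.576
u_B = 1.1102

1.1102


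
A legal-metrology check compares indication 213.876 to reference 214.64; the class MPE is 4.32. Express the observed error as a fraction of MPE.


e = indication - reference = 213.876 - 214.64 = -0.7640
|e| = 0.7640
ratio = |e| / MPE = 0.7640 / 4.32
ratio = 0.1769

0.1769


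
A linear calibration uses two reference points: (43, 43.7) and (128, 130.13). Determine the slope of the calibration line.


slope = (y2 - y1) / (x2 - x1)
= (130.13 - 43.7) / (128 - 43)
= 86.4300 / 85
= 1.0168

1.0168


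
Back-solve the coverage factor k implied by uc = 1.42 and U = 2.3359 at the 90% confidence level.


k = U / uc
k = 2.3359 / 1.42
k = 1.645

1.645


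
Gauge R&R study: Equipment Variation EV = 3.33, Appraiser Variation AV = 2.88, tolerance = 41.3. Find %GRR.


GRR = sqrt(EV^2 + AV^2) = sqrt(3.33^2 + 2.88^2) = 4.4026469
%GRR = GRR / tol * 100 = 4.4026469 / 41.3 * 100
%GRR = 10.6602

10.6602


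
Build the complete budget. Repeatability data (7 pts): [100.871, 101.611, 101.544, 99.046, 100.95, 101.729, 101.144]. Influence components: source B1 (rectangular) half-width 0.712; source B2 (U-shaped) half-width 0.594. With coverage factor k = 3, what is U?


mean = (100.871 + 101.611 + 101.544 + 99.046 + 100.95 + 101.729 + 101.144) / 7 = 100.985
s = sqrt(sum((x - mean)^2)/(n-1)) = 0.91807008
u_A = s / sqrt(n) = 0.91807008 / sqrt(7) = 0.34699787
u_B1 = 0.712 / sqrt(3) = 0.41107339
u_B2 = 0.594 / sqrt(2) = 0.42002143
uc = sqrt(0.34699787^2 + 0.41107339^2 + 0.42002143^2) = 0.68250044
U = k * uc = 3 * 0.68250044
U = 2.0475

2.0475


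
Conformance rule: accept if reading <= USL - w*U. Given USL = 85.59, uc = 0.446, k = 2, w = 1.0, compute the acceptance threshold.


U = k * uc = 2 * 0.446 = 0.892
guard band g = w * U = 1.0 * 0.892 = 0.892
AL = USL - g = 85.59 - 0.892
AL = 84.6980

84.6980


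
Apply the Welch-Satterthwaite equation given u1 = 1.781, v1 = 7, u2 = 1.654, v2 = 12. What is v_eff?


uc = sqrt(u1^2 + u2^2) = sqrt(1.781^2 + 1.654^2) = 2.4305713
v_eff = uc^4 / (u1^4/v1 + u2^4/v2)
= 2.4305713^4 / (1.781^4/7 + 1.654^4/12)
= 34.900646 / 2.0610123
v_eff = 16.9337

16.9337


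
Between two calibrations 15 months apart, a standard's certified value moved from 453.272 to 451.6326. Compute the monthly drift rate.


rate = (v2 - v1) / months
= (451.6326 - 453.272) / 15
= -1.6394 / 15
= -0.1093

-0.1093


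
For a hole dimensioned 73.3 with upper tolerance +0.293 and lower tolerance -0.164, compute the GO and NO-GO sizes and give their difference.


GO = nominal - lower_tol (smallest hole = maximum material condition)
GO = 73.3 - 0.164 = 73.136
NO-GO = nominal + upper_tol (largest hole = least material condition)
NO-GO = 73.3 + 0.293 = 73.593
spread = NO-GO - GO = 73.593 - 73.136 = 0.4570

0.4570


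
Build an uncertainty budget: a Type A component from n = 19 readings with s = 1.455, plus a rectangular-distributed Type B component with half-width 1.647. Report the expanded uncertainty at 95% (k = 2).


u_A = s / sqrt(n) = 1.455 / sqrt(19) = 0.33379989
u_B = half_width / sqrt(3) = 1.647 / sqrt(3) = 0.95089589
uc = sqrt(u_A^2 + u_B^2) = sqrt(0.33379989^2 + 0.95089589^2) = 1.0077824
U = k * uc = 2 * 1.0077824
U = 2.0156

2.0156


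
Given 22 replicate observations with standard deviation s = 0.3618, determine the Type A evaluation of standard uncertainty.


u_A = s / sqrt(n)
u_A = 0.3618 / sqrt(22)
u_A = 0.3618 / 4.6904158
u_A = 0.0771

0.0771


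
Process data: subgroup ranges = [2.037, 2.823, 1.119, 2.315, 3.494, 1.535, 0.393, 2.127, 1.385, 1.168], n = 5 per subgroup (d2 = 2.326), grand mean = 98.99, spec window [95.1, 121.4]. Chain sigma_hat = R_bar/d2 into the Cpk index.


R_bar = (2.037 + 2.823 + 1.119 + 2.315 + 3.494 + 1.535 + 0.393 + 2.127 + 1.385 + 1.168) / 10 = 1.8396
sigma = R_bar / d2 = 1.8396 / 2.326 = 0.79088564
Cp = (USL - LSL)/(6*sigma) = (121.4 - 95.1)/(6*0.79088564) = 5.5423
Cpu = (121.4 - 98.99)/(3*0.79088564) = 9.4451
Cpl = (98.99 - 95.1)/(3*0.79088564) = 1.6395
Cpk = min(Cpu, Cpl) = 1.6395

1.6395


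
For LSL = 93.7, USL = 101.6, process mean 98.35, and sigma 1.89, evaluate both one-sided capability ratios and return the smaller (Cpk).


Cpu = (USL - mean) / (3*sigma) = (101.6 - 98.35) / (3*1.89) = 0.5732
Cpl = (mean - LSL) / (3*sigma) = (98.35 - 93.7) / (3*1.89) = 0.8201
Cpk = min(Cpu, Cpl) = 0.5732

0.5732


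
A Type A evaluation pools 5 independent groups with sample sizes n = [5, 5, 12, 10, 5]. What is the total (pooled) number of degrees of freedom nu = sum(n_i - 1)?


nu = sum_i (n_i - 1)
nu = ((5 - 1) + (5 - 1) + (12 - 1) + (10 - 1) + (5 - 1))
nu = 4 + 4 + 11 + 9 + 4
nu = 32

32


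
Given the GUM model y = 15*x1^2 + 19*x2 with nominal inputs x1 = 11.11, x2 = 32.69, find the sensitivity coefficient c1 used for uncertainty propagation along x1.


y = 15*x1^2 + 19*x2
dy/dx1 = 2*15*x1
Evaluate at x1 = 11.11: c1 = 30 * 11.11
c1 = 333.3000

333.3000


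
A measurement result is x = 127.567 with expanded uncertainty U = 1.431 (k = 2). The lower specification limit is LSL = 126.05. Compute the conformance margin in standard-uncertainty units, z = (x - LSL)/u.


u = U / k = 1.431 / 2 = 0.7155
margin = |LSL - x| = |126.05 - 127.567| = 1.517
z = margin / u = 1.517 / 0.7155
z = 2.1202

2.1202


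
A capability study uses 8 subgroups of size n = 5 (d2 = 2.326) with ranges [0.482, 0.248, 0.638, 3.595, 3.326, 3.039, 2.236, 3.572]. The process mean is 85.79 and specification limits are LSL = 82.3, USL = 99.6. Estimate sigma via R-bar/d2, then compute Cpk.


R_bar = (0.482 + 0.248 + 0.638 + 3.595 + 3.326 + 3.039 + 2.236 + 3.572) / 8 = 2.142
sigma = R_bar / d2 = 2.142 / 2.326 = 0.92089424
Cp = (USL - LSL)/(6*sigma) = (99.6 - 82.3)/(6*0.92089424) = 3.1310
Cpu = (99.6 - 85.79)/(3*0.92089424) = 4.9988
Cpl = (85.79 - 82.3)/(3*0.92089424) = 1.2633
Cpk = min(Cpu, Cpl) = 1.2633

1.2633


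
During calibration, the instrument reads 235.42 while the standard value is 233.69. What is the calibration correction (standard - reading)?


Correction = standard - reading
= 233.69 - 235.42
= -1.7300

-1.7300


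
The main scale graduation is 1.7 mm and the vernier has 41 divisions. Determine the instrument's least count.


LC = MSD / n_div
= 1.7 / 41
= 0.0415

0.0415


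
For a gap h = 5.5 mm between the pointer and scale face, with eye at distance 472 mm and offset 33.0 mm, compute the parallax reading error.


error = h * offset / d
= 5.5 * 33.0 / 472
= 0.3845

0.3845


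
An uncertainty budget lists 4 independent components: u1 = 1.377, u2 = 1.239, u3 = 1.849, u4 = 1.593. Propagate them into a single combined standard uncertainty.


uc = sqrt(1.377^2 + 1.239^2 + 1.849^2 + 1.593^2)
uc = sqrt(9.3877)
uc = 3.0639

3.0639


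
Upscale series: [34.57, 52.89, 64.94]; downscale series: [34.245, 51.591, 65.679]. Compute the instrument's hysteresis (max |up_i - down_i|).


|34.57 - 34.245| = 0.3250
|52.89 - 51.591| = 1.2990
|64.94 - 65.679| = 0.7390
hysteresis = max(diffs) = 1.2990

1.2990


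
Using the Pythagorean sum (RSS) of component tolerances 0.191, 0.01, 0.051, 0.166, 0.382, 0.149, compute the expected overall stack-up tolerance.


RSS = sqrt(0.191^2 + 0.01^2 + 0.051^2 + 0.166^2 + 0.382^2 + 0.149^2)
= sqrt(0.234863)
= 0.4846

0.4846


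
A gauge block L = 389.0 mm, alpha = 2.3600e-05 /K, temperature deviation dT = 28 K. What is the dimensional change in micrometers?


dL = L * alpha * dT
= 389.0 * 2.3600e-05 * 28
= 0.2570512 mm
dL_um = 0.2570512 * 1000 = 257.0512 um

257.0512


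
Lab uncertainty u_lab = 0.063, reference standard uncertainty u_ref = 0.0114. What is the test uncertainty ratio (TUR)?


TUR = u_lab / u_ref
= 0.063 / 0.0114
= 5.5263

5.5263


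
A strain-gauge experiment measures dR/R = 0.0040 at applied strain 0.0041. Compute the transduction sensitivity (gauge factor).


GF = (dR/R) / epsilon
= 0.0040 / 0.0041
= 0.9756

0.9756


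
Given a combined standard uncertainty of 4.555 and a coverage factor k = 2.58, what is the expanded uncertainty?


U = k * uc
U = 2.58 * 4.555
U = 11.7519

11.7519


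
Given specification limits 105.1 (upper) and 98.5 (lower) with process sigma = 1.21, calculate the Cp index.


Cp = (USL - LSL) / (6 * sigma)
= (105.1 - 98.5) / (6 * 1.21)
= 6.6000 / 7.2600
= 0.9091

0.9091


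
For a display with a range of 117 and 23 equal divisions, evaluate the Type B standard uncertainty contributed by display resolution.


resolution = range / divisions
resolution = 117 / 23 = 5.0869565
u_res = resolution / (2*sqrt(3))
u_res = 5.0869565 / 3.4641016
u_res = 1.4685

1.4685


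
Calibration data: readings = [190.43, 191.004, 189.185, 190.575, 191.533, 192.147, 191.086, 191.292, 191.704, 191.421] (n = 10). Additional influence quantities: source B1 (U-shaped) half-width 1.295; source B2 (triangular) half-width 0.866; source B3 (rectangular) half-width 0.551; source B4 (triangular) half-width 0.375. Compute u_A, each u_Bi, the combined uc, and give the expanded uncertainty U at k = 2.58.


mean = (190.43 + 191.004 + 189.185 + 190.575 + 191.533 + 192.147 + 191.086 + 191.292 + 191.704 + 191.421) / 10 = 191.0377
s = sqrt(sum((x - mean)^2)/(n-1)) = 0.8266914
u_A = s / sqrt(n) = 0.8266914 / sqrt(10) = 0.26142277
u_B1 = 1.295 / sqrt(2) = 0.91570328
u_B2 = 0.866 / sqrt(6) = 0.35354302
u_B3 = 0.551 / sqrt(3) = 0.31812
u_B4 = 0.375 / sqrt(6) = 0.15309311
uc = sqrt(0.26142277^2 + 0.91570328^2 + 0.35354302^2 + 0.31812^2 + 0.15309311^2) = 1.0753999
U = k * uc = 2.58 * 1.0753999
U = 2.7745

2.7745


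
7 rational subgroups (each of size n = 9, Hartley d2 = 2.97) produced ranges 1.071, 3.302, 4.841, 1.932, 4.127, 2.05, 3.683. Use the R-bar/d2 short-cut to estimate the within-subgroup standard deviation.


R_bar = (1.071 + 3.302 + 4.841 + 1.932 + 4.127 + 2.05 + 3.683) / 7
R_bar = 21.006 / 7 = 3.0008571
sigma_hat = R_bar / d2 = 3.0008571 / 2.97 = 1.0104

1.0104


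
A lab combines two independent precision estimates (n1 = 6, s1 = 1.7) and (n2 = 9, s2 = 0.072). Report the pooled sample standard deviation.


s_p = sqrt(((n1-1)*s1^2 + (n2-1)*s2^2) / (n1+n2-2))
numerator = (6-1)*1.7^2 + (9-1)*0.072^2 = 14.45 + 0.041472 = 14.491472
denominator = 6 + 9 - 2 = 13
s_p^2 = 14.491472 / 13 = 1.1147286
s_p = sqrt(1.1147286) = 1.0558

1.0558


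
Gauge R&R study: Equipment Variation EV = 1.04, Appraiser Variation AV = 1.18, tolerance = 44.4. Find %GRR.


GRR = sqrt(EV^2 + AV^2) = sqrt(1.04^2 + 1.18^2) = 1.5728954
%GRR = GRR / tol * 100 = 1.5728954 / 44.4 * 100
%GRR = 3.5426

3.5426


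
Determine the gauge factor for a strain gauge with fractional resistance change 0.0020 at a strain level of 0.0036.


GF = (dR/R) / epsilon
= 0.0020 / 0.0036
= 0.5556

0.5556


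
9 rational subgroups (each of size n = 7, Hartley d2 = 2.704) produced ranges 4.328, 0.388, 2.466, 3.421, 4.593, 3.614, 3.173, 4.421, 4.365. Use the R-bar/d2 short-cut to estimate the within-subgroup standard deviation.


R_bar = (4.328 + 0.388 + 2.466 + 3.421 + 4.593 + 3.614 + 3.173 + 4.421 + 4.365) / 9
R_bar = 30.769 / 9 = 3.4187778
sigma_hat = R_bar / d2 = 3.4187778 / 2.704 = 1.2643

1.2643


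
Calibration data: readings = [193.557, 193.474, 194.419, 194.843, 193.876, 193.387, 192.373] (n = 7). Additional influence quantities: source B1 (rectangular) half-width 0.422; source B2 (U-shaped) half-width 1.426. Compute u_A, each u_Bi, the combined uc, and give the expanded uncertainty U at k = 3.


mean = (193.557 + 193.474 + 194.419 + 194.843 + 193.876 + 193.387 + 192.373) / 7 = 193.7041429
s = sqrt(sum((x - mean)^2)/(n-1)) = 0.79421752
u_A = s / sqrt(n) = 0.79421752 / sqrt(7) = 0.30018601
u_B1 = 0.422 / sqrt(3) = 0.24364181
u_B2 = 1.426 / sqrt(2) = 1.0083343
uc = sqrt(0.30018601^2 + 0.24364181^2 + 1.0083343^2) = 1.0799125
U = k * uc = 3 * 1.0799125
U = 3.2397

3.2397


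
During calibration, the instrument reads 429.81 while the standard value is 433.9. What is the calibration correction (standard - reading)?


Correction = standard - reading
= 433.9 - 429.81
= 4.0900

4.0900


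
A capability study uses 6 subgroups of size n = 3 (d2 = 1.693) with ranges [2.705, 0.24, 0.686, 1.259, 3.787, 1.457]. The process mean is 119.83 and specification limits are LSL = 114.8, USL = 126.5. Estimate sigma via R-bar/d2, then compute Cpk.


R_bar = (2.705 + 0.24 + 0.686 + 1.259 + 3.787 + 1.457) / 6 = 1.689
sigma = R_bar / d2 = 1.689 / 1.693 = 0.99763733
Cp = (USL - LSL)/(6*sigma) = (126.5 - 114.8)/(6*0.99763733) = 1.9546
Cpu = (126.5 - 119.83)/(3*0.99763733) = 2.2286
Cpl = (119.83 - 114.8)/(3*0.99763733) = 1.6806
Cpk = min(Cpu, Cpl) = 1.6806

1.6806


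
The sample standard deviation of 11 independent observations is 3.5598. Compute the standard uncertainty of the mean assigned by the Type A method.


u_A = s / sqrt(n)
u_A = 3.5598 / sqrt(11)
u_A = 3.5598 / 3.3166248
u_A = 1.0733

1.0733


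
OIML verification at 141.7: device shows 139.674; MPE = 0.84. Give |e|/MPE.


e = indication - reference = 139.674 - 141.7 = -2.0260
|e| = 2.0260
ratio = |e| / MPE = 2.0260 / 0.84
ratio = 2.4119

2.4119


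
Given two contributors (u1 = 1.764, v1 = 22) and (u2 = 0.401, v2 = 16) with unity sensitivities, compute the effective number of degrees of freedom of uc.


uc = sqrt(u1^2 + u2^2) = sqrt(1.764^2 + 0.401^2) = 1.8090044
v_eff = uc^4 / (u1^4/v1 + u2^4/v2)
= 1.8090044^4 / (1.764^4/22 + 0.401^4/16)
= 10.709236 / 0.44173661
v_eff = 24.2435

24.2435


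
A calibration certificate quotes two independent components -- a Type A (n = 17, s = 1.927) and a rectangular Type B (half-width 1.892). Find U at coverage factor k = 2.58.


u_A = s / sqrt(n) = 1.927 / sqrt(17) = 0.46736615
u_B = half_width / sqrt(3) = 1.892 / sqrt(3) = 1.0923467
uc = sqrt(u_A^2 + u_B^2) = sqrt(0.46736615^2 + 1.0923467^2) = 1.1881298
U = k * uc = 2.58 * 1.1881298
U = 3.0654

3.0654


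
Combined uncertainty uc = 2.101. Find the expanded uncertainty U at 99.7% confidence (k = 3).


U = k * uc
U = 3 * 2.101
U = 6.3030

6.3030


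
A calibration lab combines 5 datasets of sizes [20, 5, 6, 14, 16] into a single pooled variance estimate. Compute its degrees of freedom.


nu = sum_i (n_i - 1)
nu = ((20 - 1) + (5 - 1) + (6 - 1) + (14 - 1) + (16 - 1))
nu = 19 + 4 + 5 + 13 + 15
nu = 56

56


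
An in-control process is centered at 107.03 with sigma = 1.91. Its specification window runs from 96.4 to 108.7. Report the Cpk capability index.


Cpu = (USL - mean) / (3*sigma) = (108.7 - 107.03) / (3*1.91) = 0.2914
Cpl = (mean - LSL) / (3*sigma) = (107.03 - 96.4) / (3*1.91) = 1.8551
Cpk = min(Cpu, Cpl) = 0.2914

0.2914


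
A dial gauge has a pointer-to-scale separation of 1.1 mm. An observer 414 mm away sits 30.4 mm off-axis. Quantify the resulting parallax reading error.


error = h * offset / d
= 1.1 * 30.4 / 414
= 0.0808

0.0808


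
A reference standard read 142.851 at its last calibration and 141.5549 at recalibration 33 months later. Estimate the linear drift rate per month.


rate = (v2 - v1) / months
= (141.5549 - 142.851) / 33
= -1.2961 / 33
= -0.0393

-0.0393


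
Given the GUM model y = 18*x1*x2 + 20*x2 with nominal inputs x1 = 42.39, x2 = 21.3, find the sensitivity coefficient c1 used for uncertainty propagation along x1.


y = 18*x1*x2 + 20*x2
dy/dx1 = 18*x2
Evaluate at x2 = 21.3: c1 = 18 * 21.3
c1 = 383.4000

383.4000


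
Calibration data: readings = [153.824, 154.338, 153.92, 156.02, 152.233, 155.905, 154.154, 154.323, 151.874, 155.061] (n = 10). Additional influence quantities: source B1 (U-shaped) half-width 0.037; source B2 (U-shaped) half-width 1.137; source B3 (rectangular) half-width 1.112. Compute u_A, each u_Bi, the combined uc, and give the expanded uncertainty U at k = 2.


mean = (153.824 + 154.338 + 153.92 + 156.02 + 152.233 + 155.905 + 154.154 + 154.323 + 151.874 + 155.061) / 10 = 154.1652
s = sqrt(sum((x - mean)^2)/(n-1)) = 1.3533524
u_A = s / sqrt(n) = 1.3533524 / sqrt(10) = 0.42796761
u_B1 = 0.037 / sqrt(2) = 0.026162951
u_B2 = 1.137 / sqrt(2) = 0.80398041
u_B3 = 1.112 / sqrt(3) = 0.6420135
uc = sqrt(0.42796761^2 + 0.026162951^2 + 0.80398041^2 + 0.6420135^2) = 1.1146329
U = k * uc = 2 * 1.1146329
U = 2.2293

2.2293


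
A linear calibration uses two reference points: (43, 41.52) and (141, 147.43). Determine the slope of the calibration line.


slope = (y2 - y1) / (x2 - x1)
= (147.43 - 41.52) / (141 - 43)
= 105.9100 / 98
= 1.0807

1.0807


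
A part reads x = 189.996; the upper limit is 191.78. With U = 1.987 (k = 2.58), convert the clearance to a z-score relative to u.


u = U / k = 1.987 / 2.58 = 0.77015504
margin = |USL - x| = |191.78 - 189.996| = 1.784
z = margin / u = 1.784 / 0.77015504
z = 2.3164

2.3164


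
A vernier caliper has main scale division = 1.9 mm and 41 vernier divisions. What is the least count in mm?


LC = MSD / n_div
= 1.9 / 41
= 0.0463

0.0463


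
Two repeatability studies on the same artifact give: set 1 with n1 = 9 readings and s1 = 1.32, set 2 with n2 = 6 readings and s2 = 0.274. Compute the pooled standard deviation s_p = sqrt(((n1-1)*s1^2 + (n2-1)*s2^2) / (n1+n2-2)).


s_p = sqrt(((n1-1)*s1^2 + (n2-1)*s2^2) / (n1+n2-2))
numerator = (9-1)*1.32^2 + (6-1)*0.274^2 = 13.9392 + 0.37538 = 14.31458
denominator = 9 + 6 - 2 = 13
s_p^2 = 14.31458 / 13 = 1.1011215
s_p = sqrt(1.1011215) = 1.0493

1.0493


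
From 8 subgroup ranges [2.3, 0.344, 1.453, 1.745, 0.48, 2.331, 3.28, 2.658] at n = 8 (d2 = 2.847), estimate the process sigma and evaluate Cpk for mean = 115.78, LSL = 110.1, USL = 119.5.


R_bar = (2.3 + 0.344 + 1.453 + 1.745 + 0.48 + 2.331 + 3.28 + 2.658) / 8 = 1.823875
sigma = R_bar / d2 = 1.823875 / 2.847 = 0.64063049
Cp = (USL - LSL)/(6*sigma) = (119.5 - 110.1)/(6*0.64063049) = 2.4455
Cpu = (119.5 - 115.78)/(3*0.64063049) = 1.9356
Cpl = (115.78 - 110.1)/(3*0.64063049) = 2.9554
Cpk = min(Cpu, Cpl) = 1.9356

1.9356


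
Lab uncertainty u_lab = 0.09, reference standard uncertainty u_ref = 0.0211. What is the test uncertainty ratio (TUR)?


TUR = u_lab / u_ref
= 0.09 / 0.0211
= 4.2654

4.2654


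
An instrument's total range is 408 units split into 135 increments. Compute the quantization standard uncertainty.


resolution = range / divisions
resolution = 408 / 135 = 3.0222222
u_res = resolution / (2*sqrt(3))
u_res = 3.0222222 / 3.4641016
u_res = 0.8724

0.8724


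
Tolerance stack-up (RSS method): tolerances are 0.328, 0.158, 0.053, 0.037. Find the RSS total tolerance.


RSS = sqrt(0.328^2 + 0.158^2 + 0.053^2 + 0.037^2)
= sqrt(0.136726)
= 0.3698

0.3698


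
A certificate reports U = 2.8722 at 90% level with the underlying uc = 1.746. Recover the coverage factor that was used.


k = U / uc
k = 2.8722 / 1.746
k = 1.645

1.645


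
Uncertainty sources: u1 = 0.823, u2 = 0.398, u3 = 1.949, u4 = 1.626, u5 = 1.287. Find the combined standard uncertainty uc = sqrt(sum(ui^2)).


uc = sqrt(0.823^2 + 0.398^2 + 1.949^2 + 1.626^2 + 1.287^2)
uc = sqrt(8.934579)
uc = 2.9891

2.9891


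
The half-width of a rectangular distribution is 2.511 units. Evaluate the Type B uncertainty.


u_B = half_width / sqrt(3)
u_B = 2.511 / 1.7320508
u_B = 1.4497

1.4497


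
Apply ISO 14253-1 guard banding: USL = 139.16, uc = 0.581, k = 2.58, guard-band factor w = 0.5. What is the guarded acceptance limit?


U = k * uc = 2.58 * 0.581 = 1.49898
guard band g = w * U = 0.5 * 1.49898 = 0.74949
AL = USL - g = 139.16 - 0.74949
AL = 138.4105

138.4105


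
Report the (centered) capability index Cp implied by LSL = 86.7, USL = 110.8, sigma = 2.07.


Cp = (USL - LSL) / (6 * sigma)
= (110.8 - 86.7) / (6 * 2.07)
= 24.1000 / 12.4200
= 1.9404

1.9404


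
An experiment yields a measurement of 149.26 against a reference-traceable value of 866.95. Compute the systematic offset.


Systematic error = measured - true
= 149.26 - 866.95
= -717.6900

-717.6900


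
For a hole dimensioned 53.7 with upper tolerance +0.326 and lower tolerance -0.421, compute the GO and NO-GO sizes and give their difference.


GO = nominal - lower_tol (smallest hole = maximum material condition)
GO = 53.7 - 0.421 = 53.279
NO-GO = nominal + upper_tol (largest hole = least material condition)
NO-GO = 53.7 + 0.326 = 54.026
spread = NO-GO - GO = 54.026 - 53.279 = 0.7470

0.7470
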